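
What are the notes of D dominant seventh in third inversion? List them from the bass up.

C, D, F#, A

D dominant seventh is D–F#–A–C. Third inversion puts the seventh (C) in the bass, with the remaining tones above: C, D, F#, A.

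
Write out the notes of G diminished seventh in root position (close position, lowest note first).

G, Bb, Db, Fb

The chord tones are G–Bb–Db–Fb. With the root (G) lowest for root position: G, Bb, Db, Fb.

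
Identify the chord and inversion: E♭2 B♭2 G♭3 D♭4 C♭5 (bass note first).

Cb major ninth, first inversion

The distinct note names are Eb, Bb, Gb, Db, Cb. Stacked in thirds they read Cb–Eb–Gb–Bb–Db, which is a major ninth chord on Cb.
With the third (Eb) in the bass, the chord is in first inversion.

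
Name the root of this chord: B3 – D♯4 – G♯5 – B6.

B, D#, G# are the tones of a G# minor triad (G#–B–D#), making G# the root.

G#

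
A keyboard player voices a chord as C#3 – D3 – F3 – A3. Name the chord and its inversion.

D minor-major seventh, third inversion

The pitch classes C#, D, F, A arrange in thirds as D–F–A–C#: a D minor-major seventh chord.
C# is the seventh of D minor-major seventh; seventh in the bass means third inversion (figured bass 4/2).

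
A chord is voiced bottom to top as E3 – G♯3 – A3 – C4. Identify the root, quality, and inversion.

The distinct note names are E, G#, A, C. Stacked in thirds they read A–C–E–G#, which is a minor-major seventh chord on A.
The lowest note is E, the fifth of the chord, so this is second inversion (figured bass 4/3).

A minor-major seventh, second inversion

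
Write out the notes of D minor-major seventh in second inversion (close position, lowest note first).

D minor-major seventh is D–F–A–C#. Second inversion puts the fifth (A) in the bass, with the remaining tones above: A, C#, D, F.

A, C#, D, F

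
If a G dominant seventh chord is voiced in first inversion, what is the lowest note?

B

G dominant seventh is G–B–D–F. First inversion places the third in the bass: B.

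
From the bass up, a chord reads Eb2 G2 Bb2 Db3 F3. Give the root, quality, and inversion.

Eb dominant ninth, root position

The pitch classes Eb, G, Bb, Db, F arrange in thirds as Eb–G–Bb–Db–F: an Eb dominant ninth chord.
Eb is the root of Eb dominant ninth; root in the bass means root position.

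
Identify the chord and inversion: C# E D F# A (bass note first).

The pitch classes C#, E, D, F#, A arrange in thirds as D–F#–A–C#–E: a D major ninth chord.
C# is the seventh of D major ninth; seventh in the bass means third inversion.

D major ninth, third inversion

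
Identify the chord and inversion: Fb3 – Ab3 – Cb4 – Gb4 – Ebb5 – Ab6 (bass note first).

Fb dominant ninth, root position

The pitch classes Fb, Ab, Cb, Gb, Ebb arrange in thirds as Fb–Ab–Cb–Ebb–Gb: an Fb dominant ninth chord.
The lowest note is Fb, the root of the chord, so this is root position.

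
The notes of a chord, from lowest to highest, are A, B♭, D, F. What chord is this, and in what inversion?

Bb major seventh, third inversion

The pitch classes A, Bb, D, F arrange in thirds as Bb–D–F–A: a Bb major seventh chord.
A is the seventh of Bb major seventh; seventh in the bass means third inversion (figured bass 4/2).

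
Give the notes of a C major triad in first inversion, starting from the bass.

The chord tones are C–E–G. With the third (E) lowest for first inversion: E, G, C.

E, G, C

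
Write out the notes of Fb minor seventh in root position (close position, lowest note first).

Spelling Fb minor seventh: Fb–Abb–Cb–Ebb. In root position the root is bass, giving Fb, Abb, Cb, Ebb from the bottom.

Fb, Abb, Cb, Ebb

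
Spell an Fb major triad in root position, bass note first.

Fb major is Fb–Ab–Cb. Root position puts the root (Fb) in the bass, with the remaining tones above: Fb, Ab, Cb.

Fb, Ab, Cb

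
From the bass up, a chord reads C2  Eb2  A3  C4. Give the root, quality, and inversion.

The pitch classes C, Eb, A arrange in thirds as A–C–Eb: an A diminished triad.
C is the third of A diminished; third in the bass means first inversion (figured bass 6).

A diminished, first inversion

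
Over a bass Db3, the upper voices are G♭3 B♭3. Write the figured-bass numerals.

6/4

The notes Db, Gb, Bb stack in thirds as Gb–Bb–Db — a Gb major triad. The bass Db is the fifth, so this is second inversion: figured 6/4.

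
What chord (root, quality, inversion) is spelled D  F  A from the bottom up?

The pitch classes D, F, A arrange in thirds as D–F–A: a D minor triad.
With the root (D) in the bass, the chord is in root position (figured bass 5/3).

D minor, root position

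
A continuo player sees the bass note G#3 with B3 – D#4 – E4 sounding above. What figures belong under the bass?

The notes G#, B, D#, E stack in thirds as E–G#–B–D# — an E major seventh chord. The bass G# is the third, so this is first inversion: figured 6/5.

6/5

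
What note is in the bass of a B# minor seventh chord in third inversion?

The seventh of B# minor seventh (B#–D#–F##–A#) is A#; that is the bass in third inversion.

A#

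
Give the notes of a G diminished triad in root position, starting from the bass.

G, Bb, Db

Spelling G diminished: G–Bb–Db. In root position the root is bass, giving G, Bb, Db from the bottom.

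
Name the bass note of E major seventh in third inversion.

D#

In third inversion the seventh is lowest. For E major seventh (E–G#–B–D#) that is D#.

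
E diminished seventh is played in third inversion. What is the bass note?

E diminished seventh is E–G–Bb–Db. Third inversion places the seventh in the bass: Db.

Db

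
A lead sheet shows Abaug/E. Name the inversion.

second inversion

Abaug/E means Ab augmented with E in the bass. E is the fifth of Ab augmented (Ab–C–E), so this is second inversion.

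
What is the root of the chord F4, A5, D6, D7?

F, A, D are the tones of a D minor triad (D–F–A), making D the root.

D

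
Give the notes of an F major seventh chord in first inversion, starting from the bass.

Spelling F major seventh: F–A–C–E. In first inversion the third is bass, giving A, C, E, F from the bottom.

A, C, E, F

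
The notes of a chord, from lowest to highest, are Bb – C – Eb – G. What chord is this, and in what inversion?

C minor seventh, third inversion

The distinct note names are Bb, C, Eb, G. Stacked in thirds they read C–Eb–G–Bb, which is a minor seventh chord on C.
With the seventh (Bb) in the bass, the chord is in third inversion (figured bass 4/2).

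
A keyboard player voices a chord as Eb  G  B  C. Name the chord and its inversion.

C minor-major seventh, first inversion

The distinct note names are Eb, G, B, C. Stacked in thirds they read C–Eb–G–B, which is a minor-major seventh chord on C.
The lowest note is Eb, the third of the chord, so this is first inversion (figured bass 6/5).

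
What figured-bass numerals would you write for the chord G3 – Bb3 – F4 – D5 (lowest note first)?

7

The notes G, Bb, F, D stack in thirds as G–Bb–D–F — a G minor seventh chord. The bass G is the root, so this is root position: figured 7.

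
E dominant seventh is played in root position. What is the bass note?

The root of E dominant seventh (E–G#–B–D) is E; that is the bass in root position.

E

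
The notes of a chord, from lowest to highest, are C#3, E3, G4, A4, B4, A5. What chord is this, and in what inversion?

A dominant ninth, first inversion

Reducing to letter names: C#, E, G, A, B. These stack in thirds as A–C#–E–G–B — an A dominant ninth chord.
With the third (C#) in the bass, the chord is in first inversion.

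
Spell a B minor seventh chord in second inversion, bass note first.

F#, A, B, D

B minor seventh is B–D–F#–A. Second inversion puts the fifth (F#) in the bass, with the remaining tones above: F#, A, B, D.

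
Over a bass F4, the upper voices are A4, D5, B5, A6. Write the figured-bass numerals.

4/3

The notes F, A, D, B stack in thirds as B–D–F–A — a B half-diminished seventh chord. The bass F is the fifth, so this is second inversion: figured 4/3.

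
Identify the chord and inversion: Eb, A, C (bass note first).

A diminished, second inversion

The pitch classes Eb, A, C arrange in thirds as A–C–Eb: an A diminished triad.
The lowest note is Eb, the fifth of the chord, so this is second inversion (figured bass 6/4).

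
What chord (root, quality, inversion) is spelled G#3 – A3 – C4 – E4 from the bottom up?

A minor-major seventh, third inversion

The distinct note names are G#, A, C, E. Stacked in thirds they read A–C–E–G#, which is a minor-major seventh chord on A.
The lowest note is G#, the seventh of the chord, so this is third inversion (figured bass 4/2).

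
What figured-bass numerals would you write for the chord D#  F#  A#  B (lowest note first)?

The notes D#, F#, A#, B stack in thirds as B–D#–F#–A# — a B major seventh chord. The bass D# is the third, so this is first inversion: figured 6/5.

6/5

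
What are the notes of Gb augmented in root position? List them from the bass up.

Gb augmented is Gb–Bb–D. Root position puts the root (Gb) in the bass, with the remaining tones above: Gb, Bb, D.

Gb, Bb, D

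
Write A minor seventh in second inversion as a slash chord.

Second inversion of A minor seventh has the fifth (E) in the bass. As a slash chord: Am7/E.

Am7/E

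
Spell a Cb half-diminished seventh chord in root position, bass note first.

Cb, Ebb, Gbb, Bbb

Spelling Cb half-diminished seventh: Cb–Ebb–Gbb–Bbb. In root position the root is bass, giving Cb, Ebb, Gbb, Bbb from the bottom.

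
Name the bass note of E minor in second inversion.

E minor is E–G–B. Second inversion places the fifth in the bass: B.

B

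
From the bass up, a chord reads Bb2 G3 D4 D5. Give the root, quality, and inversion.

The distinct note names are Bb, G, D. Stacked in thirds they read G–Bb–D, which is a minor triad on G.
The lowest note is Bb, the third of the chord, so this is first inversion (figured bass 6).

G minor, first inversion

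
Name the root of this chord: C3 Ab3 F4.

F

Reordering C, Ab, F into stacked thirds gives F–Ab–C; the bottom of that stack, F, is the root.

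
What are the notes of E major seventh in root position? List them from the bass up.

E, G#, B, D#

The chord tones are E–G#–B–D#. With the root (E) lowest for root position: E, G#, B, D#.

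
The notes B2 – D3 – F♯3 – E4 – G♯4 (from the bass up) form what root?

Reordering B, D, F#, E, G# into stacked thirds gives E–G#–B–D–F#; the bottom of that stack, E, is the root.

E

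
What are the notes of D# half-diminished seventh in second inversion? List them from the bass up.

A, C#, D#, F#

The chord tones are D#–F#–A–C#. With the fifth (A) lowest for second inversion: A, C#, D#, F#.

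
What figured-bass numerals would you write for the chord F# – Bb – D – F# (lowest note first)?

The notes F#, Bb, D stack in thirds as Bb–D–F# — a Bb augmented triad. The bass F# is the fifth, so this is second inversion: figured 6/4.

6/4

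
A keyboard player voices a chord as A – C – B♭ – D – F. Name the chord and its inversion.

Bb major ninth, third inversion

The distinct note names are A, C, Bb, D, F. Stacked in thirds they read Bb–D–F–A–C, which is a major ninth chord on Bb.
With the seventh (A) in the bass, the chord is in third inversion.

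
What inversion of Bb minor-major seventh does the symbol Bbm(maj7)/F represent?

Bbm(maj7)/F means Bb minor-major seventh with F in the bass. F is the fifth of Bb minor-major seventh (Bb–Db–F–A), so this is second inversion.

second inversion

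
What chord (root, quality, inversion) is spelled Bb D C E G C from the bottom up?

The distinct note names are Bb, D, C, E, G. Stacked in thirds they read C–E–G–Bb–D, which is a dominant ninth chord on C.
With the seventh (Bb) in the bass, the chord is in third inversion.

C dominant ninth, third inversion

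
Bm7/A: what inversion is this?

Bm7/A means B minor seventh with A in the bass. A is the seventh of B minor seventh (B–D–F#–A), so this is third inversion.

third inversion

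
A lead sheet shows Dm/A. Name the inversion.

Dm/A means D minor with A in the bass. A is the fifth of D minor (D–F–A), so this is second inversion.

second inversion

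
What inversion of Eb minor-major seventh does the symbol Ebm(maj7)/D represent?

Ebm(maj7)/D means Eb minor-major seventh with D in the bass. D is the seventh of Eb minor-major seventh (Eb–Gb–Bb–D), so this is third inversion.

third inversion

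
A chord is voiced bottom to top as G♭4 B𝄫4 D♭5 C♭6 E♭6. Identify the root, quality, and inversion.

The distinct note names are Gb, Bbb, Db, Cb, Eb. Stacked in thirds they read Cb–Eb–Gb–Bbb–Db, which is a dominant ninth chord on Cb.
With the fifth (Gb) in the bass, the chord is in second inversion.

Cb dominant ninth, second inversion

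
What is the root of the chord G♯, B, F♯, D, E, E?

G#, B, F#, D, E are the tones of an E dominant ninth chord (E–G#–B–D–F#), making E the root.

E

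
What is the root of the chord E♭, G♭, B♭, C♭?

Cb

The distinct letter names are Eb, Gb, Bb, Cb. Arranged as a stack of thirds they read Cb–Eb–Gb–Bb, so Cb is the root (a Cb major seventh chord).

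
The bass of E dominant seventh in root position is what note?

E

E dominant seventh is E–G#–B–D. Root position places the root in the bass: E.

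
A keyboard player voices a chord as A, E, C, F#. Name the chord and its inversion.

Reducing to letter names: A, E, C, F#. These stack in thirds as F#–A–C–E — an F# half-diminished seventh chord.
A is the third of F# half-diminished seventh; third in the bass means first inversion (figured bass 6/5).

F# half-diminished seventh, first inversion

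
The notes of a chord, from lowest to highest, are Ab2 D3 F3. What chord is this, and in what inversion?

The distinct note names are Ab, D, F. Stacked in thirds they read D–F–Ab, which is a diminished triad on D.
With the fifth (Ab) in the bass, the chord is in second inversion (figured bass 6/4).

D diminished, second inversion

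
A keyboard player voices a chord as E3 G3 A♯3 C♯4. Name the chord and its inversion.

The pitch classes E, G, A#, C# arrange in thirds as A#–C#–E–G: an A# diminished seventh chord.
E is the fifth of A# diminished seventh; fifth in the bass means second inversion (figured bass 4/3).

A# diminished seventh, second inversion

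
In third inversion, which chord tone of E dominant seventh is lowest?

E dominant seventh is E–G#–B–D. Third inversion places the seventh in the bass: D.

D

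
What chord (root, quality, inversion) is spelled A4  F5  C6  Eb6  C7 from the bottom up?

F dominant seventh, first inversion

Reducing to letter names: A, F, C, Eb. These stack in thirds as F–A–C–Eb — an F dominant seventh chord.
A is the third of F dominant seventh; third in the bass means first inversion (figured bass 6/5).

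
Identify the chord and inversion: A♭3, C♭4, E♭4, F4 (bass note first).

Reducing to letter names: Ab, Cb, Eb, F. These stack in thirds as F–Ab–Cb–Eb — an F half-diminished seventh chord.
Ab is the third of F half-diminished seventh; third in the bass means first inversion (figured bass 6/5).

F half-diminished seventh, first inversion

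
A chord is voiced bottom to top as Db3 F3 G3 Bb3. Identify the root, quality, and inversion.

The pitch classes Db, F, G, Bb arrange in thirds as G–Bb–Db–F: a G half-diminished seventh chord.
Db is the fifth of G half-diminished seventh; fifth in the bass means second inversion (figured bass 4/3).

G half-diminished seventh, second inversion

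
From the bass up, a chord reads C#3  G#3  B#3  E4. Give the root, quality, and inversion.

Reducing to letter names: C#, G#, B#, E. These stack in thirds as C#–E–G#–B# — a C# minor-major seventh chord.
The lowest note is C#, the root of the chord, so this is root position (figured bass 7).

C# minor-major seventh, root position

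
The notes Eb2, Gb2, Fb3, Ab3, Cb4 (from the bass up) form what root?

Fb

Eb, Gb, Fb, Ab, Cb are the tones of an Fb major ninth chord (Fb–Ab–Cb–Eb–Gb), making Fb the root.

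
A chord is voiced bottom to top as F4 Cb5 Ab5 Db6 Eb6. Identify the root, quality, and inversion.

Db dominant ninth, first inversion

The pitch classes F, Cb, Ab, Db, Eb arrange in thirds as Db–F–Ab–Cb–Eb: a Db dominant ninth chord.
F is the third of Db dominant ninth; third in the bass means first inversion.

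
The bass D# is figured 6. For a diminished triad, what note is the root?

B#

The figures 6 mean the third of the chord is in the bass. If D# is the third of a diminished triad, the root is B# (chord tones B#–D#–F#).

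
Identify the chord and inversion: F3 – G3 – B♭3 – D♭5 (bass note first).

Reducing to letter names: F, G, Bb, Db. These stack in thirds as G–Bb–Db–F — a G half-diminished seventh chord.
F is the seventh of G half-diminished seventh; seventh in the bass means third inversion (figured bass 4/2).

G half-diminished seventh, third inversion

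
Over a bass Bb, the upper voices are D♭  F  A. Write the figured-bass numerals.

7

The notes Bb, Db, F, A stack in thirds as Bb–Db–F–A — a Bb minor-major seventh chord. The bass Bb is the root, so this is root position: figured 7.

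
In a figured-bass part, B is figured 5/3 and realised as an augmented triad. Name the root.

The figures 5/3 mean the root of the chord is in the bass. If B is the root of an augmented triad, the root is B (chord tones B–D#–F##).

B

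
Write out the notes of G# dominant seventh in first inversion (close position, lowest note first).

B#, D#, F#, G#

G# dominant seventh is G#–B#–D#–F#. First inversion puts the third (B#) in the bass, with the remaining tones above: B#, D#, F#, G#.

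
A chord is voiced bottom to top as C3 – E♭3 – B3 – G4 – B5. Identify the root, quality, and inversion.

Reducing to letter names: C, Eb, B, G. These stack in thirds as C–Eb–G–B — a C minor-major seventh chord.
With the root (C) in the bass, the chord is in root position (figured bass 7).

C minor-major seventh, root position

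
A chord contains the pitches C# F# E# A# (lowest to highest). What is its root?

F#

Reordering C#, F#, E#, A# into stacked thirds gives F#–A#–C#–E#; the bottom of that stack, F#, is the root.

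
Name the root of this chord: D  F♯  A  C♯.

D

The distinct letter names are D, F#, A, C#. Arranged as a stack of thirds they read D–F#–A–C#, so D is the root (a D major seventh chord).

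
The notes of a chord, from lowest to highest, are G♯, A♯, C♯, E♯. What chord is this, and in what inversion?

The pitch classes G#, A#, C#, E# arrange in thirds as A#–C#–E#–G#: an A# minor seventh chord.
G# is the seventh of A# minor seventh; seventh in the bass means third inversion (figured bass 4/2).

A# minor seventh, third inversion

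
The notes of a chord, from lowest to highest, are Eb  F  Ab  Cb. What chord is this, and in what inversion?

The distinct note names are Eb, F, Ab, Cb. Stacked in thirds they read F–Ab–Cb–Eb, which is a half-diminished seventh chord on F.
With the seventh (Eb) in the bass, the chord is in third inversion (figured bass 4/2).

F half-diminished seventh, third inversion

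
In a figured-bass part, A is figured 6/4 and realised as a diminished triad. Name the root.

D#

The figures 6/4 mean the fifth of the chord is in the bass. If A is the fifth of a diminished triad, the root is D# (chord tones D#–F#–A).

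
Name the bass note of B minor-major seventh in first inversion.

D

In first inversion the third is lowest. For B minor-major seventh (B–D–F#–A#) that is D.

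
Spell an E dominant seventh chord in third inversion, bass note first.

D, E, G#, B

The chord tones are E–G#–B–D. With the seventh (D) lowest for third inversion: D, E, G#, B.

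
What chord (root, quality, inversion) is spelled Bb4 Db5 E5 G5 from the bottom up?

Reducing to letter names: Bb, Db, E, G. These stack in thirds as E–G–Bb–Db — an E diminished seventh chord.
The lowest note is Bb, the fifth of the chord, so this is second inversion (figured bass 4/3).

E diminished seventh, second inversion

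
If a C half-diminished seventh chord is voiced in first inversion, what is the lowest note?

The third of C half-diminished seventh (C–Eb–Gb–Bb) is Eb; that is the bass in first inversion.

Eb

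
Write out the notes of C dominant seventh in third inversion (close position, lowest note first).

Bb, C, E, G

The chord tones are C–E–G–Bb. With the seventh (Bb) lowest for third inversion: Bb, C, E, G.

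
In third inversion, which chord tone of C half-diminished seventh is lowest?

In third inversion the seventh is lowest. For C half-diminished seventh (C–Eb–Gb–Bb) that is Bb.

Bb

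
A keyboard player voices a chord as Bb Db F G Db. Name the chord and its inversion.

The pitch classes Bb, Db, F, G arrange in thirds as G–Bb–Db–F: a G half-diminished seventh chord.
With the third (Bb) in the bass, the chord is in first inversion (figured bass 6/5).

G half-diminished seventh, first inversion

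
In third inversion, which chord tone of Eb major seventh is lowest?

D

Eb major seventh is Eb–G–Bb–D. Third inversion places the seventh in the bass: D.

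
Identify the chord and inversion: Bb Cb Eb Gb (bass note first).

Cb major seventh, third inversion

The distinct note names are Bb, Cb, Eb, Gb. Stacked in thirds they read Cb–Eb–Gb–Bb, which is a major seventh chord on Cb.
With the seventh (Bb) in the bass, the chord is in third inversion (figured bass 4/2).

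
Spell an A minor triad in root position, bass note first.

A, C, E

The chord tones are A–C–E. With the root (A) lowest for root position: A, C, E.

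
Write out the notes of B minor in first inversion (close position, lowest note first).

D, F#, B

B minor is B–D–F#. First inversion puts the third (D) in the bass, with the remaining tones above: D, F#, B.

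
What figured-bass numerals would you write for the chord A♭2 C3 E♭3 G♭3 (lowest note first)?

7

The notes Ab, C, Eb, Gb stack in thirds as Ab–C–Eb–Gb — an Ab dominant seventh chord. The bass Ab is the root, so this is root position: figured 7.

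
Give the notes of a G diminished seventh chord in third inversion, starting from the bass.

The chord tones are G–Bb–Db–Fb. With the seventh (Fb) lowest for third inversion: Fb, G, Bb, Db.

Fb, G, Bb, Db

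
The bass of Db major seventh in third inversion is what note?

C

The seventh of Db major seventh (Db–F–Ab–C) is C; that is the bass in third inversion.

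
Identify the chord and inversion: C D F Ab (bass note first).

D half-diminished seventh, third inversion

The pitch classes C, D, F, Ab arrange in thirds as D–F–Ab–C: a D half-diminished seventh chord.
With the seventh (C) in the bass, the chord is in third inversion (figured bass 4/2).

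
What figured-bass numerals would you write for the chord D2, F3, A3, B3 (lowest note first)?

The notes D, F, A, B stack in thirds as B–D–F–A — a B half-diminished seventh chord. The bass D is the third, so this is first inversion: figured 6/5.

6/5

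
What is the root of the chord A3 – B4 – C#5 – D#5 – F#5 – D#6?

The distinct letter names are A, B, C#, D#, F#. Arranged as a stack of thirds they read B–D#–F#–A–C#, so B is the root (a B dominant ninth chord).

B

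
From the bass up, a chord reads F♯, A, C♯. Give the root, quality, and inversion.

F# minor, root position

Reducing to letter names: F#, A, C#. These stack in thirds as F#–A–C# — an F# minor triad.
With the root (F#) in the bass, the chord is in root position (figured bass 5/3).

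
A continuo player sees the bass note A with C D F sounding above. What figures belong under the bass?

The notes A, C, D, F stack in thirds as D–F–A–C — a D minor seventh chord. The bass A is the fifth, so this is second inversion: figured 4/3.

4/3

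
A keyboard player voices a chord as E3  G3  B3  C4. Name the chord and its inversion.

C major seventh, first inversion

The pitch classes E, G, B, C arrange in thirds as C–E–G–B: a C major seventh chord.
The lowest note is E, the third of the chord, so this is first inversion (figured bass 6/5).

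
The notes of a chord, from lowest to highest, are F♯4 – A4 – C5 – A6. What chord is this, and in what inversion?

F# diminished, root position

The pitch classes F#, A, C arrange in thirds as F#–A–C: an F# diminished triad.
With the root (F#) in the bass, the chord is in root position (figured bass 5/3).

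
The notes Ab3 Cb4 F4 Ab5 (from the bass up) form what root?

F

Ab, Cb, F are the tones of an F diminished triad (F–Ab–Cb), making F the root.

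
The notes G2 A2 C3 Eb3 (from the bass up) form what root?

A

Reordering G, A, C, Eb into stacked thirds gives A–C–Eb–G; the bottom of that stack, A, is the root.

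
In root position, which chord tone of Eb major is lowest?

Eb major is Eb–G–Bb. Root position places the root in the bass: Eb.

Eb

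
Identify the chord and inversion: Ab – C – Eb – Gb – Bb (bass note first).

Ab dominant ninth, root position

The distinct note names are Ab, C, Eb, Gb, Bb. Stacked in thirds they read Ab–C–Eb–Gb–Bb, which is a dominant ninth chord on Ab.
The lowest note is Ab, the root of the chord, so this is root position.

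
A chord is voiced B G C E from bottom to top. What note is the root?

Reordering B, G, C, E into stacked thirds gives C–E–G–B; the bottom of that stack, C, is the root.

C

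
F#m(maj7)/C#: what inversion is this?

second inversion

F#m(maj7)/C# means F# minor-major seventh with C# in the bass. C# is the fifth of F# minor-major seventh (F#–A–C#–E#), so this is second inversion.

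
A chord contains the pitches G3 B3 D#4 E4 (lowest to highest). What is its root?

E

Reordering G, B, D#, E into stacked thirds gives E–G–B–D#; the bottom of that stack, E, is the root.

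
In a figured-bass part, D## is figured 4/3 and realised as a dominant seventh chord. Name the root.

G##

The figures 4/3 mean the fifth of the chord is in the bass. If D## is the fifth of a dominant seventh chord, the root is G## (chord tones G##–B##–D##–F##).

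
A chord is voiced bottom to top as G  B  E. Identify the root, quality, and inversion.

The distinct note names are G, B, E. Stacked in thirds they read E–G–B, which is a minor triad on E.
G is the third of E minor; third in the bass means first inversion (figured bass 6).

E minor, first inversion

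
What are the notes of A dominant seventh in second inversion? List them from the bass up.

E, G, A, C#

The chord tones are A–C#–E–G. With the fifth (E) lowest for second inversion: E, G, A, C#.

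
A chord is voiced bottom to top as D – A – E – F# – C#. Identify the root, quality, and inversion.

D major ninth, root position

Reducing to letter names: D, A, E, F#, C#. These stack in thirds as D–F#–A–C#–E — a D major ninth chord.
With the root (D) in the bass, the chord is in root position.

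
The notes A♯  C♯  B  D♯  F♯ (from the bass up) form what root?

Reordering A#, C#, B, D#, F# into stacked thirds gives B–D#–F#–A#–C#; the bottom of that stack, B, is the root.

B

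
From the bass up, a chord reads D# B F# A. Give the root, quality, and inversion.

B dominant seventh, first inversion

Reducing to letter names: D#, B, F#, A. These stack in thirds as B–D#–F#–A — a B dominant seventh chord.
With the third (D#) in the bass, the chord is in first inversion (figured bass 6/5).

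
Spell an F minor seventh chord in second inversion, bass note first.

C, Eb, F, Ab

Spelling F minor seventh: F–Ab–C–Eb. In second inversion the fifth is bass, giving C, Eb, F, Ab from the bottom.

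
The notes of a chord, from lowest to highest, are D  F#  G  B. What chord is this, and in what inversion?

G major seventh, second inversion

The pitch classes D, F#, G, B arrange in thirds as G–B–D–F#: a G major seventh chord.
With the fifth (D) in the bass, the chord is in second inversion (figured bass 4/3).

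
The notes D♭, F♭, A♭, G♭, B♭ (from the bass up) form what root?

Gb

Db, Fb, Ab, Gb, Bb are the tones of a Gb dominant ninth chord (Gb–Bb–Db–Fb–Ab), making Gb the root.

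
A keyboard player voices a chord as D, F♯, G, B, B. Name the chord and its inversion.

G major seventh, second inversion

The pitch classes D, F#, G, B arrange in thirds as G–B–D–F#: a G major seventh chord.
D is the fifth of G major seventh; fifth in the bass means second inversion (figured bass 4/3).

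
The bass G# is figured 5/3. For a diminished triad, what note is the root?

The figures 5/3 mean the root of the chord is in the bass. If G# is the root of a diminished triad, the root is G# (chord tones G#–B–D).

G#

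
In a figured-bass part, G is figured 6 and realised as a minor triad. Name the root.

The figures 6 mean the third of the chord is in the bass. If G is the third of a minor triad, the root is E (chord tones E–G–B).

E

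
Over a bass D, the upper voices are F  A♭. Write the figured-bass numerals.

The notes D, F, Ab stack in thirds as D–F–Ab — a D diminished triad. The bass D is the root, so this is root position: figured 5/3.

5/3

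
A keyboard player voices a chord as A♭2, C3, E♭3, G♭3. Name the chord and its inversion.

Ab dominant seventh, root position

The pitch classes Ab, C, Eb, Gb arrange in thirds as Ab–C–Eb–Gb: an Ab dominant seventh chord.
With the root (Ab) in the bass, the chord is in root position (figured bass 7).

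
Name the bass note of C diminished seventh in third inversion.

Bbb

In third inversion the seventh is lowest. For C diminished seventh (C–Eb–Gb–Bbb) that is Bbb.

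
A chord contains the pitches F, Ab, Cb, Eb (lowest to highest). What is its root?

F, Ab, Cb, Eb are the tones of an F half-diminished seventh chord (F–Ab–Cb–Eb), making F the root.

F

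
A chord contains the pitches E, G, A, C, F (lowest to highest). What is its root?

F

The distinct letter names are E, G, A, C, F. Arranged as a stack of thirds they read F–A–C–E–G, so F is the root (an F major ninth chord).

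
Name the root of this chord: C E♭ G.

C

C, Eb, G are the tones of a C minor triad (C–Eb–G), making C the root.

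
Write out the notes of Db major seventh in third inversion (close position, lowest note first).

Spelling Db major seventh: Db–F–Ab–C. In third inversion the seventh is bass, giving C, Db, F, Ab from the bottom.

C, Db, F, Ab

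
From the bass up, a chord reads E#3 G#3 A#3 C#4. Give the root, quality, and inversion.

A# minor seventh, second inversion

The distinct note names are E#, G#, A#, C#. Stacked in thirds they read A#–C#–E#–G#, which is a minor seventh chord on A#.
E# is the fifth of A# minor seventh; fifth in the bass means second inversion (figured bass 4/3).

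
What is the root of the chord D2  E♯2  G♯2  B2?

The distinct letter names are D, E#, G#, B. Arranged as a stack of thirds they read E#–G#–B–D, so E# is the root (an E# diminished seventh chord).

E#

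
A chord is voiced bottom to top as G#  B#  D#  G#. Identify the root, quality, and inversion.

G# major, root position

The pitch classes G#, B#, D# arrange in thirds as G#–B#–D#: a G# major triad.
With the root (G#) in the bass, the chord is in root position (figured bass 5/3).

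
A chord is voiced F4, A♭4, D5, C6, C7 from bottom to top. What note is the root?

D

Reordering F, Ab, D, C into stacked thirds gives D–F–Ab–C; the bottom of that stack, D, is the root.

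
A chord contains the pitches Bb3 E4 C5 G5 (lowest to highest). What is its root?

C

The distinct letter names are Bb, E, C, G. Arranged as a stack of thirds they read C–E–G–Bb, so C is the root (a C dominant seventh chord).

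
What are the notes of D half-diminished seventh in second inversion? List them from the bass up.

D half-diminished seventh is D–F–Ab–C. Second inversion puts the fifth (Ab) in the bass, with the remaining tones above: Ab, C, D, F.

Ab, C, D, F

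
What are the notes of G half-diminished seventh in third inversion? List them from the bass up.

F, G, Bb, Db

The chord tones are G–Bb–Db–F. With the seventh (F) lowest for third inversion: F, G, Bb, Db.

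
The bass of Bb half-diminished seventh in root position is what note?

Bb

Bb half-diminished seventh is Bb–Db–Fb–Ab. Root position places the root in the bass: Bb.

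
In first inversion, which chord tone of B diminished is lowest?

In first inversion the third is lowest. For B diminished (B–D–F) that is D.

D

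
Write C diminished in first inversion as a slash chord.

First inversion of C diminished has the third (Eb) in the bass. As a slash chord: Cdim/Eb.

Cdim/Eb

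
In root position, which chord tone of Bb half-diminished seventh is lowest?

Bb

In root position the root is lowest. For Bb half-diminished seventh (Bb–Db–Fb–Ab) that is Bb.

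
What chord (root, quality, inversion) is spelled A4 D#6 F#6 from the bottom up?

D# diminished, second inversion

The distinct note names are A, D#, F#. Stacked in thirds they read D#–F#–A, which is a diminished triad on D#.
The lowest note is A, the fifth of the chord, so this is second inversion (figured bass 6/4).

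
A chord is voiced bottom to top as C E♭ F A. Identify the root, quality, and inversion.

The pitch classes C, Eb, F, A arrange in thirds as F–A–C–Eb: an F dominant seventh chord.
The lowest note is C, the fifth of the chord, so this is second inversion (figured bass 4/3).

F dominant seventh, second inversion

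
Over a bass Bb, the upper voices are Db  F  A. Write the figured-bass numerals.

7

The notes Bb, Db, F, A stack in thirds as Bb–Db–F–A — a Bb minor-major seventh chord. The bass Bb is the root, so this is root position: figured 7.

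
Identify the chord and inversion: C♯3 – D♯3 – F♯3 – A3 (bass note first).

The distinct note names are C#, D#, F#, A. Stacked in thirds they read D#–F#–A–C#, which is a half-diminished seventh chord on D#.
With the seventh (C#) in the bass, the chord is in third inversion (figured bass 4/2).

D# half-diminished seventh, third inversion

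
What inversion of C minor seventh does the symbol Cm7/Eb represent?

first inversion

Cm7/Eb means C minor seventh with Eb in the bass. Eb is the third of C minor seventh (C–Eb–G–Bb), so this is first inversion.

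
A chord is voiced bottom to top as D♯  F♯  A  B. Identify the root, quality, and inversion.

B dominant seventh, first inversion

The pitch classes D#, F#, A, B arrange in thirds as B–D#–F#–A: a B dominant seventh chord.
The lowest note is D#, the third of the chord, so this is first inversion (figured bass 6/5).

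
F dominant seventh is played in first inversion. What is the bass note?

The third of F dominant seventh (F–A–C–Eb) is A; that is the bass in first inversion.

A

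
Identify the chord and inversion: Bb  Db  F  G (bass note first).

G half-diminished seventh, first inversion

Reducing to letter names: Bb, Db, F, G. These stack in thirds as G–Bb–Db–F — a G half-diminished seventh chord.
The lowest note is Bb, the third of the chord, so this is first inversion (figured bass 6/5).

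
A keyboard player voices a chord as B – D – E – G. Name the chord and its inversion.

E minor seventh, second inversion

The distinct note names are B, D, E, G. Stacked in thirds they read E–G–B–D, which is a minor seventh chord on E.
The lowest note is B, the fifth of the chord, so this is second inversion (figured bass 4/3).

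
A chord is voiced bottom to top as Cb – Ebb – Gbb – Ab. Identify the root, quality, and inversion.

Ab diminished seventh, first inversion

Reducing to letter names: Cb, Ebb, Gbb, Ab. These stack in thirds as Ab–Cb–Ebb–Gbb — an Ab diminished seventh chord.
The lowest note is Cb, the third of the chord, so this is first inversion (figured bass 6/5).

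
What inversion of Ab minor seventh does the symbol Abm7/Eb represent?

Abm7/Eb means Ab minor seventh with Eb in the bass. Eb is the fifth of Ab minor seventh (Ab–Cb–Eb–Gb), so this is second inversion.

second inversion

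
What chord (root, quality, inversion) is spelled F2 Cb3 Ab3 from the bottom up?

Reducing to letter names: F, Cb, Ab. These stack in thirds as F–Ab–Cb — an F diminished triad.
F is the root of F diminished; root in the bass means root position (figured bass 5/3).

F diminished, root position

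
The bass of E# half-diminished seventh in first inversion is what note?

In first inversion the third is lowest. For E# half-diminished seventh (E#–G#–B–D#) that is G#.

G#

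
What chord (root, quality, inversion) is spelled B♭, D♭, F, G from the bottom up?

The distinct note names are Bb, Db, F, G. Stacked in thirds they read G–Bb–Db–F, which is a half-diminished seventh chord on G.
With the third (Bb) in the bass, the chord is in first inversion (figured bass 6/5).

G half-diminished seventh, first inversion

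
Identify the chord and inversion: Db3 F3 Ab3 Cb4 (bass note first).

The pitch classes Db, F, Ab, Cb arrange in thirds as Db–F–Ab–Cb: a Db dominant seventh chord.
The lowest note is Db, the root of the chord, so this is root position (figured bass 7).

Db dominant seventh, root position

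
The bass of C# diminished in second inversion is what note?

G

The fifth of C# diminished (C#–E–G) is G; that is the bass in second inversion.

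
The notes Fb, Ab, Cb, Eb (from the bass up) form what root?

The distinct letter names are Fb, Ab, Cb, Eb. Arranged as a stack of thirds they read Fb–Ab–Cb–Eb, so Fb is the root (an Fb major seventh chord).

Fb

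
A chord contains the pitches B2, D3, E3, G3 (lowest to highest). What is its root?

The distinct letter names are B, D, E, G. Arranged as a stack of thirds they read E–G–B–D, so E is the root (an E minor seventh chord).

E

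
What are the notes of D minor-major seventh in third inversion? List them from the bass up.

C#, D, F, A

Spelling D minor-major seventh: D–F–A–C#. In third inversion the seventh is bass, giving C#, D, F, A from the bottom.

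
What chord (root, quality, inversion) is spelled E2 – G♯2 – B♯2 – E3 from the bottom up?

E augmented, root position

The distinct note names are E, G#, B#. Stacked in thirds they read E–G#–B#, which is an augmented triad on E.
E is the root of E augmented; root in the bass means root position (figured bass 5/3).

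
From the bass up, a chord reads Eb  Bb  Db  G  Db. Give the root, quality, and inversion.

Eb dominant seventh, root position

The distinct note names are Eb, Bb, Db, G. Stacked in thirds they read Eb–G–Bb–Db, which is a dominant seventh chord on Eb.
With the root (Eb) in the bass, the chord is in root position (figured bass 7).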